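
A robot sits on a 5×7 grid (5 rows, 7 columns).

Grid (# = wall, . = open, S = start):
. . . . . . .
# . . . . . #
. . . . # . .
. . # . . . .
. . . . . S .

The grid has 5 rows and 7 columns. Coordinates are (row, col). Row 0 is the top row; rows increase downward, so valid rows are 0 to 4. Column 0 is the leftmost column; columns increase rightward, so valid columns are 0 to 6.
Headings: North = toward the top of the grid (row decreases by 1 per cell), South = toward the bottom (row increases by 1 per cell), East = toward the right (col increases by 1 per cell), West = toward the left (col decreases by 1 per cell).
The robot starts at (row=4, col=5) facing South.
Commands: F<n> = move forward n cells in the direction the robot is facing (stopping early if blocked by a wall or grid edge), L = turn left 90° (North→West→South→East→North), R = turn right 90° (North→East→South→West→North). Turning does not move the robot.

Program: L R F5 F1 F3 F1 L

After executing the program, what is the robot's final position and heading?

Answer: Final position: (row=4, col=5), facing East

Derivation:
Start: (row=4, col=5), facing South
  L: turn left, now facing East
  R: turn right, now facing South
  F5: move forward 0/5 (blocked), now at (row=4, col=5)
  F1: move forward 0/1 (blocked), now at (row=4, col=5)
  F3: move forward 0/3 (blocked), now at (row=4, col=5)
  F1: move forward 0/1 (blocked), now at (row=4, col=5)
  L: turn left, now facing East
Final: (row=4, col=5), facing East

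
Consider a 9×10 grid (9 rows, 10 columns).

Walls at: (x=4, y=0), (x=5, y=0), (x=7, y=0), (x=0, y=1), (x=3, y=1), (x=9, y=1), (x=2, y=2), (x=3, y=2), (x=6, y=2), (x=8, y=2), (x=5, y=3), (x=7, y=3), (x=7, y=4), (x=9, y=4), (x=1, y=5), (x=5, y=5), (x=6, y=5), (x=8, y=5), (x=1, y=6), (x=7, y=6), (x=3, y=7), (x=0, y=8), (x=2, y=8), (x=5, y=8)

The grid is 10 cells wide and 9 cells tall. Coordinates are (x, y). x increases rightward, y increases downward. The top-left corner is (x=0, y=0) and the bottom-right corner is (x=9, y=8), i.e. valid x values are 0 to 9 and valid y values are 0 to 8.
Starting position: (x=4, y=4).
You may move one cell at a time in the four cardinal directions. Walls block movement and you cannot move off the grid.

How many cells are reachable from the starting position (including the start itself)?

BFS flood-fill from (x=4, y=4):
  Distance 0: (x=4, y=4)
  Distance 1: (x=4, y=3), (x=3, y=4), (x=5, y=4), (x=4, y=5)
  Distance 2: (x=4, y=2), (x=3, y=3), (x=2, y=4), (x=6, y=4), (x=3, y=5), (x=4, y=6)
  Distance 3: (x=4, y=1), (x=5, y=2), (x=2, y=3), (x=6, y=3), (x=1, y=4), (x=2, y=5), (x=3, y=6), (x=5, y=6), (x=4, y=7)
  Distance 4: (x=5, y=1), (x=1, y=3), (x=0, y=4), (x=2, y=6), (x=6, y=6), (x=5, y=7), (x=4, y=8)
  Distance 5: (x=6, y=1), (x=1, y=2), (x=0, y=3), (x=0, y=5), (x=2, y=7), (x=6, y=7), (x=3, y=8)
  Distance 6: (x=6, y=0), (x=1, y=1), (x=7, y=1), (x=0, y=2), (x=0, y=6), (x=1, y=7), (x=7, y=7), (x=6, y=8)
  Distance 7: (x=1, y=0), (x=2, y=1), (x=8, y=1), (x=7, y=2), (x=0, y=7), (x=8, y=7), (x=1, y=8), (x=7, y=8)
  Distance 8: (x=0, y=0), (x=2, y=0), (x=8, y=0), (x=8, y=6), (x=9, y=7), (x=8, y=8)
  Distance 9: (x=3, y=0), (x=9, y=0), (x=9, y=6), (x=9, y=8)
  Distance 10: (x=9, y=5)
Total reachable: 61 (grid has 66 open cells total)

Answer: Reachable cells: 61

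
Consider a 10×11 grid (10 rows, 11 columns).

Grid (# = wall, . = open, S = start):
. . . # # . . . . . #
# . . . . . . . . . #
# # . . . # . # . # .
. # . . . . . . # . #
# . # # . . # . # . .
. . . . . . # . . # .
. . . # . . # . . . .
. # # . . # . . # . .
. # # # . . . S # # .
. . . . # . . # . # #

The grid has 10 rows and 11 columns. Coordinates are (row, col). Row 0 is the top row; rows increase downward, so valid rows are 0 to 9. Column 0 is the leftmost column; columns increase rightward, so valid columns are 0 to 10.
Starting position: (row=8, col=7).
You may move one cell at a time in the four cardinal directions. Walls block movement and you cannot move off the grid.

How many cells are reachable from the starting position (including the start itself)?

BFS flood-fill from (row=8, col=7):
  Distance 0: (row=8, col=7)
  Distance 1: (row=7, col=7), (row=8, col=6)
  Distance 2: (row=6, col=7), (row=7, col=6), (row=8, col=5), (row=9, col=6)
  Distance 3: (row=5, col=7), (row=6, col=8), (row=8, col=4), (row=9, col=5)
  Distance 4: (row=4, col=7), (row=5, col=8), (row=6, col=9), (row=7, col=4)
  Distance 5: (row=3, col=7), (row=6, col=4), (row=6, col=10), (row=7, col=3), (row=7, col=9)
  Distance 6: (row=3, col=6), (row=5, col=4), (row=5, col=10), (row=6, col=5), (row=7, col=10)
  Distance 7: (row=2, col=6), (row=3, col=5), (row=4, col=4), (row=4, col=10), (row=5, col=3), (row=5, col=5), (row=8, col=10)
  Distance 8: (row=1, col=6), (row=3, col=4), (row=4, col=5), (row=4, col=9), (row=5, col=2)
  Distance 9: (row=0, col=6), (row=1, col=5), (row=1, col=7), (row=2, col=4), (row=3, col=3), (row=3, col=9), (row=5, col=1), (row=6, col=2)
  Distance 10: (row=0, col=5), (row=0, col=7), (row=1, col=4), (row=1, col=8), (row=2, col=3), (row=3, col=2), (row=4, col=1), (row=5, col=0), (row=6, col=1)
  Distance 11: (row=0, col=8), (row=1, col=3), (row=1, col=9), (row=2, col=2), (row=2, col=8), (row=6, col=0)
  Distance 12: (row=0, col=9), (row=1, col=2), (row=7, col=0)
  Distance 13: (row=0, col=2), (row=1, col=1), (row=8, col=0)
  Distance 14: (row=0, col=1), (row=9, col=0)
  Distance 15: (row=0, col=0), (row=9, col=1)
  Distance 16: (row=9, col=2)
  Distance 17: (row=9, col=3)
Total reachable: 72 (grid has 75 open cells total)

Answer: Reachable cells: 72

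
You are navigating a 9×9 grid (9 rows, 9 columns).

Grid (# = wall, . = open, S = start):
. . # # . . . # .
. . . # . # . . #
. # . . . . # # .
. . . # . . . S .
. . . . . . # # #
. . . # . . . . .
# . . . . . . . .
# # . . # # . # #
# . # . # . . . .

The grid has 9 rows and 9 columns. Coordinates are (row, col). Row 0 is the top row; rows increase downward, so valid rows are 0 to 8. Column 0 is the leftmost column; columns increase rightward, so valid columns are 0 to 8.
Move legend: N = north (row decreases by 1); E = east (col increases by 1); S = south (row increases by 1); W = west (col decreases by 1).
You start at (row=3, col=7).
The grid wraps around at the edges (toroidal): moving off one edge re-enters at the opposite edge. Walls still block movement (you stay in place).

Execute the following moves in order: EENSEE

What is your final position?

Start: (row=3, col=7)
  E (east): (row=3, col=7) -> (row=3, col=8)
  E (east): (row=3, col=8) -> (row=3, col=0)
  N (north): (row=3, col=0) -> (row=2, col=0)
  S (south): (row=2, col=0) -> (row=3, col=0)
  E (east): (row=3, col=0) -> (row=3, col=1)
  E (east): (row=3, col=1) -> (row=3, col=2)
Final: (row=3, col=2)

Answer: Final position: (row=3, col=2)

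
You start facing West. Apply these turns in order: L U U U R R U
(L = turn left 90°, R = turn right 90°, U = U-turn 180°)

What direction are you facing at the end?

Start: West
  L (left (90° counter-clockwise)) -> South
  U (U-turn (180°)) -> North
  U (U-turn (180°)) -> South
  U (U-turn (180°)) -> North
  R (right (90° clockwise)) -> East
  R (right (90° clockwise)) -> South
  U (U-turn (180°)) -> North
Final: North

Answer: Final heading: North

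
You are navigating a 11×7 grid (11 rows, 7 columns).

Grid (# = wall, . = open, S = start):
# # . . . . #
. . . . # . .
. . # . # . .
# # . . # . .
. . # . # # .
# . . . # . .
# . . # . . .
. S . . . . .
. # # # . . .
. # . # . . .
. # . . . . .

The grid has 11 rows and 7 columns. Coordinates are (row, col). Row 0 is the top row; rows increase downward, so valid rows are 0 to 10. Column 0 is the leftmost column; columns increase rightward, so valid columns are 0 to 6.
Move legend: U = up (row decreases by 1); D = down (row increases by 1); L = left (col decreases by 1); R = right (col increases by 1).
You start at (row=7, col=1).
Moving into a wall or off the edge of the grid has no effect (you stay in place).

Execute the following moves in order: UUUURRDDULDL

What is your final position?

Answer: Final position: (row=6, col=1)

Derivation:
Start: (row=7, col=1)
  U (up): (row=7, col=1) -> (row=6, col=1)
  U (up): (row=6, col=1) -> (row=5, col=1)
  U (up): (row=5, col=1) -> (row=4, col=1)
  U (up): blocked, stay at (row=4, col=1)
  R (right): blocked, stay at (row=4, col=1)
  R (right): blocked, stay at (row=4, col=1)
  D (down): (row=4, col=1) -> (row=5, col=1)
  D (down): (row=5, col=1) -> (row=6, col=1)
  U (up): (row=6, col=1) -> (row=5, col=1)
  L (left): blocked, stay at (row=5, col=1)
  D (down): (row=5, col=1) -> (row=6, col=1)
  L (left): blocked, stay at (row=6, col=1)
Final: (row=6, col=1)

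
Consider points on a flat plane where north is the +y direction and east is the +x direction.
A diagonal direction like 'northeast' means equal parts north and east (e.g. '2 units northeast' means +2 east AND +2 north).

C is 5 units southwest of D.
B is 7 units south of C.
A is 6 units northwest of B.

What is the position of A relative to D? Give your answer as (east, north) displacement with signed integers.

Place D at the origin (east=0, north=0).
  C is 5 units southwest of D: delta (east=-5, north=-5); C at (east=-5, north=-5).
  B is 7 units south of C: delta (east=+0, north=-7); B at (east=-5, north=-12).
  A is 6 units northwest of B: delta (east=-6, north=+6); A at (east=-11, north=-6).
Therefore A relative to D: (east=-11, north=-6).

Answer: A is at (east=-11, north=-6) relative to D.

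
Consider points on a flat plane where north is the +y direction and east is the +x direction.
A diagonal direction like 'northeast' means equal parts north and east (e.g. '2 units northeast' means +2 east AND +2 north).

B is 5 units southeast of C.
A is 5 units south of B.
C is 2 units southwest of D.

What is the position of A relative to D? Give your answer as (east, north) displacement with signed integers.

Answer: A is at (east=3, north=-12) relative to D.

Derivation:
Place D at the origin (east=0, north=0).
  C is 2 units southwest of D: delta (east=-2, north=-2); C at (east=-2, north=-2).
  B is 5 units southeast of C: delta (east=+5, north=-5); B at (east=3, north=-7).
  A is 5 units south of B: delta (east=+0, north=-5); A at (east=3, north=-12).
Therefore A relative to D: (east=3, north=-12).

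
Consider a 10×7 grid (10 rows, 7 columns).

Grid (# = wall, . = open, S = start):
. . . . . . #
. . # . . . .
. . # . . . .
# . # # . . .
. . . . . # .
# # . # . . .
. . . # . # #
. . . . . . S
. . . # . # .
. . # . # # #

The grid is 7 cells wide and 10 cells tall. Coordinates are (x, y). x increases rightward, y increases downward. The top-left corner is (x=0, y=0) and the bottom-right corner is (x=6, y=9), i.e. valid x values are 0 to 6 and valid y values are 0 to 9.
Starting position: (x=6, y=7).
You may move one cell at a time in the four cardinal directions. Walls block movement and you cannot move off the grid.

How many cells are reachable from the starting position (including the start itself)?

Answer: Reachable cells: 50

Derivation:
BFS flood-fill from (x=6, y=7):
  Distance 0: (x=6, y=7)
  Distance 1: (x=5, y=7), (x=6, y=8)
  Distance 2: (x=4, y=7)
  Distance 3: (x=4, y=6), (x=3, y=7), (x=4, y=8)
  Distance 4: (x=4, y=5), (x=2, y=7)
  Distance 5: (x=4, y=4), (x=5, y=5), (x=2, y=6), (x=1, y=7), (x=2, y=8)
  Distance 6: (x=4, y=3), (x=3, y=4), (x=2, y=5), (x=6, y=5), (x=1, y=6), (x=0, y=7), (x=1, y=8)
  Distance 7: (x=4, y=2), (x=5, y=3), (x=2, y=4), (x=6, y=4), (x=0, y=6), (x=0, y=8), (x=1, y=9)
  Distance 8: (x=4, y=1), (x=3, y=2), (x=5, y=2), (x=6, y=3), (x=1, y=4), (x=0, y=9)
  Distance 9: (x=4, y=0), (x=3, y=1), (x=5, y=1), (x=6, y=2), (x=1, y=3), (x=0, y=4)
  Distance 10: (x=3, y=0), (x=5, y=0), (x=6, y=1), (x=1, y=2)
  Distance 11: (x=2, y=0), (x=1, y=1), (x=0, y=2)
  Distance 12: (x=1, y=0), (x=0, y=1)
  Distance 13: (x=0, y=0)
Total reachable: 50 (grid has 51 open cells total)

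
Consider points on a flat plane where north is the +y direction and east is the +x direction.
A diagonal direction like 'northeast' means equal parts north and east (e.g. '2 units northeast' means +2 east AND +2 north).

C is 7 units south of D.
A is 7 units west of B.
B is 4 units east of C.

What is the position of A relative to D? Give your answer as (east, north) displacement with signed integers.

Place D at the origin (east=0, north=0).
  C is 7 units south of D: delta (east=+0, north=-7); C at (east=0, north=-7).
  B is 4 units east of C: delta (east=+4, north=+0); B at (east=4, north=-7).
  A is 7 units west of B: delta (east=-7, north=+0); A at (east=-3, north=-7).
Therefore A relative to D: (east=-3, north=-7).

Answer: A is at (east=-3, north=-7) relative to D.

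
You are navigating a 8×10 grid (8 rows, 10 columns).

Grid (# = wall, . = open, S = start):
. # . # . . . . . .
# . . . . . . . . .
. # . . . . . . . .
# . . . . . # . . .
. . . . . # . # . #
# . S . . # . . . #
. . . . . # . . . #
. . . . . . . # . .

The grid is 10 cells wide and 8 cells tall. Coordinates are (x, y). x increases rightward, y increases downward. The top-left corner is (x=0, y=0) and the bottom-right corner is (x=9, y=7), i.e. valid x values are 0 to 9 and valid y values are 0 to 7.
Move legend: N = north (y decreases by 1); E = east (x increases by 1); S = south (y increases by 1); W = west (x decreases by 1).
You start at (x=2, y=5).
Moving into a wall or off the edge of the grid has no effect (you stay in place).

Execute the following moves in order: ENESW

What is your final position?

Start: (x=2, y=5)
  E (east): (x=2, y=5) -> (x=3, y=5)
  N (north): (x=3, y=5) -> (x=3, y=4)
  E (east): (x=3, y=4) -> (x=4, y=4)
  S (south): (x=4, y=4) -> (x=4, y=5)
  W (west): (x=4, y=5) -> (x=3, y=5)
Final: (x=3, y=5)

Answer: Final position: (x=3, y=5)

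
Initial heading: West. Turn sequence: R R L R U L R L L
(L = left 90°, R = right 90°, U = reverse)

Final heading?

Answer: Final heading: East

Derivation:
Start: West
  R (right (90° clockwise)) -> North
  R (right (90° clockwise)) -> East
  L (left (90° counter-clockwise)) -> North
  R (right (90° clockwise)) -> East
  U (U-turn (180°)) -> West
  L (left (90° counter-clockwise)) -> South
  R (right (90° clockwise)) -> West
  L (left (90° counter-clockwise)) -> South
  L (left (90° counter-clockwise)) -> East
Final: East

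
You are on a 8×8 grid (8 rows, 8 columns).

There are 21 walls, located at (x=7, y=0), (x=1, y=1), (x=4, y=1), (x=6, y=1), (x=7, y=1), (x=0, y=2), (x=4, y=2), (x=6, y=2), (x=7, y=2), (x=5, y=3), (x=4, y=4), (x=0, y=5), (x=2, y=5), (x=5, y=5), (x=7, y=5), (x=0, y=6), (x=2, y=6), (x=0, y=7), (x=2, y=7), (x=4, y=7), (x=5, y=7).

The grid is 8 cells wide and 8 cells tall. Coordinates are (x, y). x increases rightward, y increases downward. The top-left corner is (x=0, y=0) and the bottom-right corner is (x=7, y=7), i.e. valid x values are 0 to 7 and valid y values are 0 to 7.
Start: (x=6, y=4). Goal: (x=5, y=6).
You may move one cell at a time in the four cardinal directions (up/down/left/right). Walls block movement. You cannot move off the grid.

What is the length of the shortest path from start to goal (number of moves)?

BFS from (x=6, y=4) until reaching (x=5, y=6):
  Distance 0: (x=6, y=4)
  Distance 1: (x=6, y=3), (x=5, y=4), (x=7, y=4), (x=6, y=5)
  Distance 2: (x=7, y=3), (x=6, y=6)
  Distance 3: (x=5, y=6), (x=7, y=6), (x=6, y=7)  <- goal reached here
One shortest path (3 moves): (x=6, y=4) -> (x=6, y=5) -> (x=6, y=6) -> (x=5, y=6)

Answer: Shortest path length: 3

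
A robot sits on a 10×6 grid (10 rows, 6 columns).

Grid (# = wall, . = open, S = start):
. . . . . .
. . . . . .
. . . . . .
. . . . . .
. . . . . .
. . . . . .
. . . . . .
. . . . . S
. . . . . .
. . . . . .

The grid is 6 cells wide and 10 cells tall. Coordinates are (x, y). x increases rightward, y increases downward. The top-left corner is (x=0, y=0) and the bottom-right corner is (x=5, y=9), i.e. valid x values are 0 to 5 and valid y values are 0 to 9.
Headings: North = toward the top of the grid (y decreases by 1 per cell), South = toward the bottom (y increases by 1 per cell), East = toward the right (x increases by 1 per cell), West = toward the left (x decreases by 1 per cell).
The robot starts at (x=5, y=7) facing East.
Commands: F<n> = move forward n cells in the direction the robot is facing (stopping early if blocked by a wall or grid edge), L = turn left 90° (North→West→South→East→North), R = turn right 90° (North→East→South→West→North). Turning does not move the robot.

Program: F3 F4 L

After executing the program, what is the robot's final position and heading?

Start: (x=5, y=7), facing East
  F3: move forward 0/3 (blocked), now at (x=5, y=7)
  F4: move forward 0/4 (blocked), now at (x=5, y=7)
  L: turn left, now facing North
Final: (x=5, y=7), facing North

Answer: Final position: (x=5, y=7), facing North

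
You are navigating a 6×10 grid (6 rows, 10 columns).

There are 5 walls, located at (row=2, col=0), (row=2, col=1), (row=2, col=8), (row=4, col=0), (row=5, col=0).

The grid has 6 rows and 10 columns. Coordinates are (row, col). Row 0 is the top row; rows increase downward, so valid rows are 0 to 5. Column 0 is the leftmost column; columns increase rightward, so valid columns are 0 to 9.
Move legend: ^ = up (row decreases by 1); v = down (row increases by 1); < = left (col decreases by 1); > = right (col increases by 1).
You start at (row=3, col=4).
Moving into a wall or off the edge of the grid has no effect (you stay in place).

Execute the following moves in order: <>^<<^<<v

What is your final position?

Start: (row=3, col=4)
  < (left): (row=3, col=4) -> (row=3, col=3)
  > (right): (row=3, col=3) -> (row=3, col=4)
  ^ (up): (row=3, col=4) -> (row=2, col=4)
  < (left): (row=2, col=4) -> (row=2, col=3)
  < (left): (row=2, col=3) -> (row=2, col=2)
  ^ (up): (row=2, col=2) -> (row=1, col=2)
  < (left): (row=1, col=2) -> (row=1, col=1)
  < (left): (row=1, col=1) -> (row=1, col=0)
  v (down): blocked, stay at (row=1, col=0)
Final: (row=1, col=0)

Answer: Final position: (row=1, col=0)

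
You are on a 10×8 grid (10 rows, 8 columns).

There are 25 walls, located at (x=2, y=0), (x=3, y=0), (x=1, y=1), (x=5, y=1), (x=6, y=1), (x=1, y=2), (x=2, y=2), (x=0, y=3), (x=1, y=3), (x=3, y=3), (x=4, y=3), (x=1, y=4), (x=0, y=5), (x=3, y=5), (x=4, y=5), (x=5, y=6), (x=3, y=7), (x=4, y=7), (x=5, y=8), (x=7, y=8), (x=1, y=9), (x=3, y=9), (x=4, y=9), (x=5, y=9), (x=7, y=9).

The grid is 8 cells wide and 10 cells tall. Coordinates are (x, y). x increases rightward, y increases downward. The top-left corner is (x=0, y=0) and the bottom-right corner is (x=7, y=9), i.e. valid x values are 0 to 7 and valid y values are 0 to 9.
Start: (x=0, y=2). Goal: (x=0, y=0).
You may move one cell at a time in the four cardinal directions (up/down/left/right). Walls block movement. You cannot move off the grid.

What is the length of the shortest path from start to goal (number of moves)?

Answer: Shortest path length: 2

Derivation:
BFS from (x=0, y=2) until reaching (x=0, y=0):
  Distance 0: (x=0, y=2)
  Distance 1: (x=0, y=1)
  Distance 2: (x=0, y=0)  <- goal reached here
One shortest path (2 moves): (x=0, y=2) -> (x=0, y=1) -> (x=0, y=0)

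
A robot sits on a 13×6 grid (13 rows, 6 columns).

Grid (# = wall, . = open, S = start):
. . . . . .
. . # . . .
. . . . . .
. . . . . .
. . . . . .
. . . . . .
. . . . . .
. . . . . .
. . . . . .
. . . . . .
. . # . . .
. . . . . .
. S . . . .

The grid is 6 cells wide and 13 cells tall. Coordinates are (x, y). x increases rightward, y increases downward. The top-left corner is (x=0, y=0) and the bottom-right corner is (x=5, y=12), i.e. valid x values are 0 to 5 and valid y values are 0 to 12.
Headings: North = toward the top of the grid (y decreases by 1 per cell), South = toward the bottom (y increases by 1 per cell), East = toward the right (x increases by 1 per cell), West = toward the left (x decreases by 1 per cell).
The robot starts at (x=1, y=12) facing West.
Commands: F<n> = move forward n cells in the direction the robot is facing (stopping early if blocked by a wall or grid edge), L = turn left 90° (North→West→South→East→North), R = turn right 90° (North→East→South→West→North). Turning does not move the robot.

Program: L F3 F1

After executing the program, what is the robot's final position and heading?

Answer: Final position: (x=1, y=12), facing South

Derivation:
Start: (x=1, y=12), facing West
  L: turn left, now facing South
  F3: move forward 0/3 (blocked), now at (x=1, y=12)
  F1: move forward 0/1 (blocked), now at (x=1, y=12)
Final: (x=1, y=12), facing South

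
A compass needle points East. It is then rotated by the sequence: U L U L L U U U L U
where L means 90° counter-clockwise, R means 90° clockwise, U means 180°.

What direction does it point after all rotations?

Answer: Final heading: East

Derivation:
Start: East
  U (U-turn (180°)) -> West
  L (left (90° counter-clockwise)) -> South
  U (U-turn (180°)) -> North
  L (left (90° counter-clockwise)) -> West
  L (left (90° counter-clockwise)) -> South
  U (U-turn (180°)) -> North
  U (U-turn (180°)) -> South
  U (U-turn (180°)) -> North
  L (left (90° counter-clockwise)) -> West
  U (U-turn (180°)) -> East
Final: East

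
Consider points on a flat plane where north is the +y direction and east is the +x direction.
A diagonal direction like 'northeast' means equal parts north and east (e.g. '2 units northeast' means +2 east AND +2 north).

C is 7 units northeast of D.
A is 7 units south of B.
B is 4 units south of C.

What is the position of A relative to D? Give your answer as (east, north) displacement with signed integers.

Place D at the origin (east=0, north=0).
  C is 7 units northeast of D: delta (east=+7, north=+7); C at (east=7, north=7).
  B is 4 units south of C: delta (east=+0, north=-4); B at (east=7, north=3).
  A is 7 units south of B: delta (east=+0, north=-7); A at (east=7, north=-4).
Therefore A relative to D: (east=7, north=-4).

Answer: A is at (east=7, north=-4) relative to D.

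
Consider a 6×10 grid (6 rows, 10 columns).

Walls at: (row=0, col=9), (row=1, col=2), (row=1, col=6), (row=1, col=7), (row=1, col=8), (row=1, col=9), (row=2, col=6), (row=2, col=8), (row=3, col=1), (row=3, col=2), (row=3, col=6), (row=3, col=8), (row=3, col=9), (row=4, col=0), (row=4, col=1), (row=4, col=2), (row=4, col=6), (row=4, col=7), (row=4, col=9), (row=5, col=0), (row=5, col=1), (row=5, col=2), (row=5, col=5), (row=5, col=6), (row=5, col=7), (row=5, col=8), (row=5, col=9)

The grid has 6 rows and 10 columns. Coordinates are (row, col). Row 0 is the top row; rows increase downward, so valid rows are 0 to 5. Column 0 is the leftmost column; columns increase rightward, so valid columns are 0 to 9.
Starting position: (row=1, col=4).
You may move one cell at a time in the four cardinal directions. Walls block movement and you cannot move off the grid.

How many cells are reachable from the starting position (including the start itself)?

BFS flood-fill from (row=1, col=4):
  Distance 0: (row=1, col=4)
  Distance 1: (row=0, col=4), (row=1, col=3), (row=1, col=5), (row=2, col=4)
  Distance 2: (row=0, col=3), (row=0, col=5), (row=2, col=3), (row=2, col=5), (row=3, col=4)
  Distance 3: (row=0, col=2), (row=0, col=6), (row=2, col=2), (row=3, col=3), (row=3, col=5), (row=4, col=4)
  Distance 4: (row=0, col=1), (row=0, col=7), (row=2, col=1), (row=4, col=3), (row=4, col=5), (row=5, col=4)
  Distance 5: (row=0, col=0), (row=0, col=8), (row=1, col=1), (row=2, col=0), (row=5, col=3)
  Distance 6: (row=1, col=0), (row=3, col=0)
Total reachable: 29 (grid has 33 open cells total)

Answer: Reachable cells: 29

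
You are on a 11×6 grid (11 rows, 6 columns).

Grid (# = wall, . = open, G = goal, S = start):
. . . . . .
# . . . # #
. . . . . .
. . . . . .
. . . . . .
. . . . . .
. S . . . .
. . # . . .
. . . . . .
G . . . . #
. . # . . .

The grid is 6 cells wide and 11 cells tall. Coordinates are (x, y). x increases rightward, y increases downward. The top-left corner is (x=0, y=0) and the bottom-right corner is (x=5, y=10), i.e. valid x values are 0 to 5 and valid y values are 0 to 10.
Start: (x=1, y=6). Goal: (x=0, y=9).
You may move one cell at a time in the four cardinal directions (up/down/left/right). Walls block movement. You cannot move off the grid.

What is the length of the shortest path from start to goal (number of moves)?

BFS from (x=1, y=6) until reaching (x=0, y=9):
  Distance 0: (x=1, y=6)
  Distance 1: (x=1, y=5), (x=0, y=6), (x=2, y=6), (x=1, y=7)
  Distance 2: (x=1, y=4), (x=0, y=5), (x=2, y=5), (x=3, y=6), (x=0, y=7), (x=1, y=8)
  Distance 3: (x=1, y=3), (x=0, y=4), (x=2, y=4), (x=3, y=5), (x=4, y=6), (x=3, y=7), (x=0, y=8), (x=2, y=8), (x=1, y=9)
  Distance 4: (x=1, y=2), (x=0, y=3), (x=2, y=3), (x=3, y=4), (x=4, y=5), (x=5, y=6), (x=4, y=7), (x=3, y=8), (x=0, y=9), (x=2, y=9), (x=1, y=10)  <- goal reached here
One shortest path (4 moves): (x=1, y=6) -> (x=0, y=6) -> (x=0, y=7) -> (x=0, y=8) -> (x=0, y=9)

Answer: Shortest path length: 4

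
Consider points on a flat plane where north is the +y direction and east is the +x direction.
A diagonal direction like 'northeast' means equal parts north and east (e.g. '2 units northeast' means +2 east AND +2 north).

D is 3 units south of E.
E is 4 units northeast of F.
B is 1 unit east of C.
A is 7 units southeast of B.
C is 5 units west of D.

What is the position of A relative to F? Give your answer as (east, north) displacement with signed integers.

Answer: A is at (east=7, north=-6) relative to F.

Derivation:
Place F at the origin (east=0, north=0).
  E is 4 units northeast of F: delta (east=+4, north=+4); E at (east=4, north=4).
  D is 3 units south of E: delta (east=+0, north=-3); D at (east=4, north=1).
  C is 5 units west of D: delta (east=-5, north=+0); C at (east=-1, north=1).
  B is 1 unit east of C: delta (east=+1, north=+0); B at (east=0, north=1).
  A is 7 units southeast of B: delta (east=+7, north=-7); A at (east=7, north=-6).
Therefore A relative to F: (east=7, north=-6).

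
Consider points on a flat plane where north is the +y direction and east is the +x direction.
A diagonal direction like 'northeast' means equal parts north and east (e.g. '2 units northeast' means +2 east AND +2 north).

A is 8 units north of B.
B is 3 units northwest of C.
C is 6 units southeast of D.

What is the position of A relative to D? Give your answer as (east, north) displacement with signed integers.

Answer: A is at (east=3, north=5) relative to D.

Derivation:
Place D at the origin (east=0, north=0).
  C is 6 units southeast of D: delta (east=+6, north=-6); C at (east=6, north=-6).
  B is 3 units northwest of C: delta (east=-3, north=+3); B at (east=3, north=-3).
  A is 8 units north of B: delta (east=+0, north=+8); A at (east=3, north=5).
Therefore A relative to D: (east=3, north=5).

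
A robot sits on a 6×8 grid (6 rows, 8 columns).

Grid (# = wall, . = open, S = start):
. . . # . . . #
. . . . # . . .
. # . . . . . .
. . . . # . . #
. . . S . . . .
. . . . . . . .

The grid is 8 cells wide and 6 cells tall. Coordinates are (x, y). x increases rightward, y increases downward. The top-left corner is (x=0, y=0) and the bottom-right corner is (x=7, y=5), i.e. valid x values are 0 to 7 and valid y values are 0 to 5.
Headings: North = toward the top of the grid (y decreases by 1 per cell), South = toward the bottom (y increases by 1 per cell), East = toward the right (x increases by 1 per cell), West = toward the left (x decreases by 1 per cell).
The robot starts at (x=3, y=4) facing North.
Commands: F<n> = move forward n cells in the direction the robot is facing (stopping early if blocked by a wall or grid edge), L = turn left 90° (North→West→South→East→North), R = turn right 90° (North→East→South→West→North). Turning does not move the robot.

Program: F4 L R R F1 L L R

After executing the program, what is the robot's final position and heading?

Start: (x=3, y=4), facing North
  F4: move forward 3/4 (blocked), now at (x=3, y=1)
  L: turn left, now facing West
  R: turn right, now facing North
  R: turn right, now facing East
  F1: move forward 0/1 (blocked), now at (x=3, y=1)
  L: turn left, now facing North
  L: turn left, now facing West
  R: turn right, now facing North
Final: (x=3, y=1), facing North

Answer: Final position: (x=3, y=1), facing North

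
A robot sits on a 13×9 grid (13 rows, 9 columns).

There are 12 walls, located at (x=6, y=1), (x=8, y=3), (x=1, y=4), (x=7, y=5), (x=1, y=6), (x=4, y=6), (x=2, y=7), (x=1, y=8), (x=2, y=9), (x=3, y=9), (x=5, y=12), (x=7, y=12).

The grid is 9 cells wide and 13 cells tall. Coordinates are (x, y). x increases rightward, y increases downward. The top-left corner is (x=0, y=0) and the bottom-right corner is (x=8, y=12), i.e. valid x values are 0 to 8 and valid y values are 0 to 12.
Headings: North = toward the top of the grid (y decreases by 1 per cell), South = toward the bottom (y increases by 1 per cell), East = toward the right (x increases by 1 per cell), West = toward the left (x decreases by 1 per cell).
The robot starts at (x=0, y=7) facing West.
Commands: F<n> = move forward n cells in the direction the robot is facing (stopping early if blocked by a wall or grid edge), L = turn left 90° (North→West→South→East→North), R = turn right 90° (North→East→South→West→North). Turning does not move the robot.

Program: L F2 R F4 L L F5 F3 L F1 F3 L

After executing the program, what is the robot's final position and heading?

Answer: Final position: (x=1, y=9), facing West

Derivation:
Start: (x=0, y=7), facing West
  L: turn left, now facing South
  F2: move forward 2, now at (x=0, y=9)
  R: turn right, now facing West
  F4: move forward 0/4 (blocked), now at (x=0, y=9)
  L: turn left, now facing South
  L: turn left, now facing East
  F5: move forward 1/5 (blocked), now at (x=1, y=9)
  F3: move forward 0/3 (blocked), now at (x=1, y=9)
  L: turn left, now facing North
  F1: move forward 0/1 (blocked), now at (x=1, y=9)
  F3: move forward 0/3 (blocked), now at (x=1, y=9)
  L: turn left, now facing West
Final: (x=1, y=9), facing West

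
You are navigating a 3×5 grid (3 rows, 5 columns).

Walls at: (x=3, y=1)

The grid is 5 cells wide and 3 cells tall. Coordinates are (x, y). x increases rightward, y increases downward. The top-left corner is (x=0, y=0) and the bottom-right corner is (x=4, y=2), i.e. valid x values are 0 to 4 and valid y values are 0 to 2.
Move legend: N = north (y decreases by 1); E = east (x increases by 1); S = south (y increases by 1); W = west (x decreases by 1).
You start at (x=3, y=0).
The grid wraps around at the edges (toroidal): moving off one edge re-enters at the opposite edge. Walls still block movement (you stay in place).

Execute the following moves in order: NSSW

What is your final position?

Answer: Final position: (x=2, y=0)

Derivation:
Start: (x=3, y=0)
  N (north): (x=3, y=0) -> (x=3, y=2)
  S (south): (x=3, y=2) -> (x=3, y=0)
  S (south): blocked, stay at (x=3, y=0)
  W (west): (x=3, y=0) -> (x=2, y=0)
Final: (x=2, y=0)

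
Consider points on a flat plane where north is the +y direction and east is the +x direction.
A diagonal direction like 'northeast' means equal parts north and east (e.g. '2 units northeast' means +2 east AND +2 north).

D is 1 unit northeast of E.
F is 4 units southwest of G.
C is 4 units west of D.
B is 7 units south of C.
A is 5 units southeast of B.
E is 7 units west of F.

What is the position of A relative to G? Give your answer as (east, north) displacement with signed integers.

Place G at the origin (east=0, north=0).
  F is 4 units southwest of G: delta (east=-4, north=-4); F at (east=-4, north=-4).
  E is 7 units west of F: delta (east=-7, north=+0); E at (east=-11, north=-4).
  D is 1 unit northeast of E: delta (east=+1, north=+1); D at (east=-10, north=-3).
  C is 4 units west of D: delta (east=-4, north=+0); C at (east=-14, north=-3).
  B is 7 units south of C: delta (east=+0, north=-7); B at (east=-14, north=-10).
  A is 5 units southeast of B: delta (east=+5, north=-5); A at (east=-9, north=-15).
Therefore A relative to G: (east=-9, north=-15).

Answer: A is at (east=-9, north=-15) relative to G.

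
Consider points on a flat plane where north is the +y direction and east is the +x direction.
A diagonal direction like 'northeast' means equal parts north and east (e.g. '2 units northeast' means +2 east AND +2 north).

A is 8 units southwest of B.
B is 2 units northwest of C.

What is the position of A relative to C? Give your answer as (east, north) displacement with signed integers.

Place C at the origin (east=0, north=0).
  B is 2 units northwest of C: delta (east=-2, north=+2); B at (east=-2, north=2).
  A is 8 units southwest of B: delta (east=-8, north=-8); A at (east=-10, north=-6).
Therefore A relative to C: (east=-10, north=-6).

Answer: A is at (east=-10, north=-6) relative to C.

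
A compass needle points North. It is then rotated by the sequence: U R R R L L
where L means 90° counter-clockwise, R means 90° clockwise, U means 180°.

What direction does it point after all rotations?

Answer: Final heading: West

Derivation:
Start: North
  U (U-turn (180°)) -> South
  R (right (90° clockwise)) -> West
  R (right (90° clockwise)) -> North
  R (right (90° clockwise)) -> East
  L (left (90° counter-clockwise)) -> North
  L (left (90° counter-clockwise)) -> West
Final: West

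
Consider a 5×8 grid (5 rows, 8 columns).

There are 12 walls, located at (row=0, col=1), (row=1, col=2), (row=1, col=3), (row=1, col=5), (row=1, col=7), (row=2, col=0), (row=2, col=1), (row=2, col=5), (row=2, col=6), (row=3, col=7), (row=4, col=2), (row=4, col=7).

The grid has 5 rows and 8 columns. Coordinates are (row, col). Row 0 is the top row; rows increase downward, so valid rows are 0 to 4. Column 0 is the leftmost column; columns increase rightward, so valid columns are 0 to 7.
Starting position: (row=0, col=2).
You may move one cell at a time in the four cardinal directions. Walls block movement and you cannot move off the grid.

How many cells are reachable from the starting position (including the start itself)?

BFS flood-fill from (row=0, col=2):
  Distance 0: (row=0, col=2)
  Distance 1: (row=0, col=3)
  Distance 2: (row=0, col=4)
  Distance 3: (row=0, col=5), (row=1, col=4)
  Distance 4: (row=0, col=6), (row=2, col=4)
  Distance 5: (row=0, col=7), (row=1, col=6), (row=2, col=3), (row=3, col=4)
  Distance 6: (row=2, col=2), (row=3, col=3), (row=3, col=5), (row=4, col=4)
  Distance 7: (row=3, col=2), (row=3, col=6), (row=4, col=3), (row=4, col=5)
  Distance 8: (row=3, col=1), (row=4, col=6)
  Distance 9: (row=3, col=0), (row=4, col=1)
  Distance 10: (row=4, col=0)
Total reachable: 24 (grid has 28 open cells total)

Answer: Reachable cells: 24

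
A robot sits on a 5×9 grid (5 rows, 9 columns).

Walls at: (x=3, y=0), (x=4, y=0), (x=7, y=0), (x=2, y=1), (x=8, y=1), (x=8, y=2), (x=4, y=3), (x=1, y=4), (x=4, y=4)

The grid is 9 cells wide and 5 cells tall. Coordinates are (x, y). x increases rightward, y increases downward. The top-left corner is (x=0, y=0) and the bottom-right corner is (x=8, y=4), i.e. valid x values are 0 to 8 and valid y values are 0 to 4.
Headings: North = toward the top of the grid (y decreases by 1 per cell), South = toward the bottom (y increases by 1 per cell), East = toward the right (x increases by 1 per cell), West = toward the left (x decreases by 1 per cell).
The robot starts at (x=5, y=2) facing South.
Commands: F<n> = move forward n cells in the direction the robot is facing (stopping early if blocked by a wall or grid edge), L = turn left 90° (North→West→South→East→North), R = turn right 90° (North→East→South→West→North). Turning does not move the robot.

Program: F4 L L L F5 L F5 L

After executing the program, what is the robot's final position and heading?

Start: (x=5, y=2), facing South
  F4: move forward 2/4 (blocked), now at (x=5, y=4)
  L: turn left, now facing East
  L: turn left, now facing North
  L: turn left, now facing West
  F5: move forward 0/5 (blocked), now at (x=5, y=4)
  L: turn left, now facing South
  F5: move forward 0/5 (blocked), now at (x=5, y=4)
  L: turn left, now facing East
Final: (x=5, y=4), facing East

Answer: Final position: (x=5, y=4), facing East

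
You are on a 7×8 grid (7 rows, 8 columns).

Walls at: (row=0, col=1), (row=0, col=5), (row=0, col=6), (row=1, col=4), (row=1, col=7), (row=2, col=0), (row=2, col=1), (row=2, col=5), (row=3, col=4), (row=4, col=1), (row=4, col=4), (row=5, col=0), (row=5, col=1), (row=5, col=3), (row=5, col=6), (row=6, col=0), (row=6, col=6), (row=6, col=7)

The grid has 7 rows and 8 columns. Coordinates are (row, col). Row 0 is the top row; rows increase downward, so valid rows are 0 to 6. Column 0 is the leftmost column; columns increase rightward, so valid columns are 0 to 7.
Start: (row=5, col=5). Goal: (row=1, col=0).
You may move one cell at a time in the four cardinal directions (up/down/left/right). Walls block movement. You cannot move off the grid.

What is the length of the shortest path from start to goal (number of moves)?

Answer: Shortest path length: 11

Derivation:
BFS from (row=5, col=5) until reaching (row=1, col=0):
  Distance 0: (row=5, col=5)
  Distance 1: (row=4, col=5), (row=5, col=4), (row=6, col=5)
  Distance 2: (row=3, col=5), (row=4, col=6), (row=6, col=4)
  Distance 3: (row=3, col=6), (row=4, col=7), (row=6, col=3)
  Distance 4: (row=2, col=6), (row=3, col=7), (row=5, col=7), (row=6, col=2)
  Distance 5: (row=1, col=6), (row=2, col=7), (row=5, col=2), (row=6, col=1)
  Distance 6: (row=1, col=5), (row=4, col=2)
  Distance 7: (row=3, col=2), (row=4, col=3)
  Distance 8: (row=2, col=2), (row=3, col=1), (row=3, col=3)
  Distance 9: (row=1, col=2), (row=2, col=3), (row=3, col=0)
  Distance 10: (row=0, col=2), (row=1, col=1), (row=1, col=3), (row=2, col=4), (row=4, col=0)
  Distance 11: (row=0, col=3), (row=1, col=0)  <- goal reached here
One shortest path (11 moves): (row=5, col=5) -> (row=5, col=4) -> (row=6, col=4) -> (row=6, col=3) -> (row=6, col=2) -> (row=5, col=2) -> (row=4, col=2) -> (row=3, col=2) -> (row=2, col=2) -> (row=1, col=2) -> (row=1, col=1) -> (row=1, col=0)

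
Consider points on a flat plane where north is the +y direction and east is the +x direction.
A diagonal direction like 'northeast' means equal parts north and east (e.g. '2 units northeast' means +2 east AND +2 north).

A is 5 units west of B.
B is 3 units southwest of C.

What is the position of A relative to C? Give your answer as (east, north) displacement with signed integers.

Answer: A is at (east=-8, north=-3) relative to C.

Derivation:
Place C at the origin (east=0, north=0).
  B is 3 units southwest of C: delta (east=-3, north=-3); B at (east=-3, north=-3).
  A is 5 units west of B: delta (east=-5, north=+0); A at (east=-8, north=-3).
Therefore A relative to C: (east=-8, north=-3).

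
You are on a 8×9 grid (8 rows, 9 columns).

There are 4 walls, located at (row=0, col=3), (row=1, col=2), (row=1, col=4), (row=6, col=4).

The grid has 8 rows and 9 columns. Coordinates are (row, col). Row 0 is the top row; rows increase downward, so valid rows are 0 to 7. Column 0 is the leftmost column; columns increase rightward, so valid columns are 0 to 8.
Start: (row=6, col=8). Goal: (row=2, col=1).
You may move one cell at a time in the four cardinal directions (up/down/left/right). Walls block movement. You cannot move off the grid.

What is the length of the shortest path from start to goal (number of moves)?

BFS from (row=6, col=8) until reaching (row=2, col=1):
  Distance 0: (row=6, col=8)
  Distance 1: (row=5, col=8), (row=6, col=7), (row=7, col=8)
  Distance 2: (row=4, col=8), (row=5, col=7), (row=6, col=6), (row=7, col=7)
  Distance 3: (row=3, col=8), (row=4, col=7), (row=5, col=6), (row=6, col=5), (row=7, col=6)
  Distance 4: (row=2, col=8), (row=3, col=7), (row=4, col=6), (row=5, col=5), (row=7, col=5)
  Distance 5: (row=1, col=8), (row=2, col=7), (row=3, col=6), (row=4, col=5), (row=5, col=4), (row=7, col=4)
  Distance 6: (row=0, col=8), (row=1, col=7), (row=2, col=6), (row=3, col=5), (row=4, col=4), (row=5, col=3), (row=7, col=3)
  Distance 7: (row=0, col=7), (row=1, col=6), (row=2, col=5), (row=3, col=4), (row=4, col=3), (row=5, col=2), (row=6, col=3), (row=7, col=2)
  Distance 8: (row=0, col=6), (row=1, col=5), (row=2, col=4), (row=3, col=3), (row=4, col=2), (row=5, col=1), (row=6, col=2), (row=7, col=1)
  Distance 9: (row=0, col=5), (row=2, col=3), (row=3, col=2), (row=4, col=1), (row=5, col=0), (row=6, col=1), (row=7, col=0)
  Distance 10: (row=0, col=4), (row=1, col=3), (row=2, col=2), (row=3, col=1), (row=4, col=0), (row=6, col=0)
  Distance 11: (row=2, col=1), (row=3, col=0)  <- goal reached here
One shortest path (11 moves): (row=6, col=8) -> (row=6, col=7) -> (row=6, col=6) -> (row=6, col=5) -> (row=5, col=5) -> (row=5, col=4) -> (row=5, col=3) -> (row=5, col=2) -> (row=5, col=1) -> (row=4, col=1) -> (row=3, col=1) -> (row=2, col=1)

Answer: Shortest path length: 11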